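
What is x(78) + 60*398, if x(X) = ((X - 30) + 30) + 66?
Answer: 24024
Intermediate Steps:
x(X) = 66 + X (x(X) = ((-30 + X) + 30) + 66 = X + 66 = 66 + X)
x(78) + 60*398 = (66 + 78) + 60*398 = 144 + 23880 = 24024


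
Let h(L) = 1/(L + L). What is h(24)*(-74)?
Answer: -37/24 ≈ -1.5417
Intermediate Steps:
h(L) = 1/(2*L)
h(24)*(-74) = ((½)/24)*(-74) = ((½)*(1/24))*(-74) = (1/48)*(-74) = -37/24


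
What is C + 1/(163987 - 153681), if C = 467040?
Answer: 4813314241/10306 ≈ 4.6704e+5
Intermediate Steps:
C + 1/(163987 - 153681) = 467040 + 1/(163987 - 153681) = 467040 + 1/10306 = 4813314241/10306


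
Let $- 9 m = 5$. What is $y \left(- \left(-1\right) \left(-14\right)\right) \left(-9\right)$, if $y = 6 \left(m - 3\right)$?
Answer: $-2688$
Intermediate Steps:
$m = - \frac{5}{9}$ ($m = \left(- \frac{1}{9}\right) 5 = - \frac{5}{9} \approx -0.55556$)
$y = - \frac{64}{3}$ ($y = 6 \left(- \frac{5}{9} - 3\right) = 6 \left(- \frac{32}{9}\right) = - \frac{64}{3} \approx -21.333$)
$y \left(- \left(-1\right) \left(-14\right)\right) \left(-9\right) = - \frac{64 \left(- \left(-1\right) \left(-14\right)\right)}{3} \left(-9\right) = - \frac{64 \left(\left(-1\right) 14\right)}{3} \left(-9\right) = \left(- \frac{64}{3}\right) \left(-14\right) \left(-9\right) = \frac{896}{3} \left(-9\right) = -2688$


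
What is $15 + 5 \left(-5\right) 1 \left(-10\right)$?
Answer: $265$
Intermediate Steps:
$15 + 5 \left(-5\right) 1 \left(-10\right) = 15 + \left(-25\right) 1 \left(-10\right) = 15 - -250 = 15 + 250 = 265$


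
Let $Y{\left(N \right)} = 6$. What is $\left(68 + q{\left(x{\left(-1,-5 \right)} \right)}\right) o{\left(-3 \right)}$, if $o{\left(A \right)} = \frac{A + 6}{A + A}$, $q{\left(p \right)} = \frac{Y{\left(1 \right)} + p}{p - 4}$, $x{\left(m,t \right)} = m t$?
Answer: $- \frac{79}{2} \approx -39.5$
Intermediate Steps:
$q{\left(p \right)} = \frac{6 + p}{-4 + p}$ ($q{\left(p \right)} = \frac{6 + p}{p - 4} = \frac{6 + p}{-4 + p}$)
$o{\left(A \right)} = \frac{6 + A}{2 A}$
$\left(68 + q{\left(x{\left(-1,-5 \right)} \right)}\right) o{\left(-3 \right)} = \left(68 + \frac{6 - -5}{-4 - -5}\right) \frac{6 - 3}{2 \left(-3\right)} = \left(68 + \frac{6 + 5}{-4 + 5}\right) \frac{1}{2} \left(- \frac{1}{3}\right) 3 = \left(68 + 1^{-1} \cdot 11\right) \left(- \frac{1}{2}\right) = \left(68 + 1 \cdot 11\right) \left(- \frac{1}{2}\right) = \left(68 + 11\right) \left(- \frac{1}{2}\right) = 79 \left(- \frac{1}{2}\right) = - \frac{79}{2}$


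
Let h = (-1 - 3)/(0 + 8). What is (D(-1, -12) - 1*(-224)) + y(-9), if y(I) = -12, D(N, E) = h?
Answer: 423/2 ≈ 211.50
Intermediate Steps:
h = -1/2 (h = -4/8 = -4*1/8 = -1/2 ≈ -0.50000)
D(N, E) = -1/2
(D(-1, -12) - 1*(-224)) + y(-9) = (-1/2 - 1*(-224)) - 12 = (-1/2 + 224) - 12 = 447/2 - 12 = 423/2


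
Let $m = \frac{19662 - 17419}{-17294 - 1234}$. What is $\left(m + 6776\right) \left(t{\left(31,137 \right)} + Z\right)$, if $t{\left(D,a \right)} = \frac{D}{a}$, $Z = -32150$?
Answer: $- \frac{184319555002905}{846112} \approx -2.1784 \cdot 10^{8}$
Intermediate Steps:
$m = - \frac{2243}{18528}$ ($m = \frac{2243}{-18528} = 2243 \left(- \frac{1}{18528}\right) = - \frac{2243}{18528} \approx -0.12106$)
$\left(m + 6776\right) \left(t{\left(31,137 \right)} + Z\right) = \left(- \frac{2243}{18528} + 6776\right) \left(\frac{31}{137} - 32150\right) = \frac{125543485 \left(31 \cdot \frac{1}{137} - 32150\right)}{18528} = \frac{125543485 \left(\frac{31}{137} - 32150\right)}{18528} = \frac{125543485}{18528} \left(- \frac{4404519}{137}\right) = - \frac{184319555002905}{846112}$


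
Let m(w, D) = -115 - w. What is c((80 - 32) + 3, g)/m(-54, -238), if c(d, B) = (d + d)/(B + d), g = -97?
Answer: 51/1403 ≈ 0.036351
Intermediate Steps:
c(d, B) = 2*d/(B + d) (c(d, B) = (2*d)/(B + d) = 2*d/(B + d))
c((80 - 32) + 3, g)/m(-54, -238) = (2*((80 - 32) + 3)/(-97 + ((80 - 32) + 3)))/(-115 - 1*(-54)) = (2*(48 + 3)/(-97 + (48 + 3)))/(-115 + 54) = (2*51/(-97 + 51))/(-61) = (2*51/(-46))*(-1/61) = (2*51*(-1/46))*(-1/61) = -51/23*(-1/61) = 51/1403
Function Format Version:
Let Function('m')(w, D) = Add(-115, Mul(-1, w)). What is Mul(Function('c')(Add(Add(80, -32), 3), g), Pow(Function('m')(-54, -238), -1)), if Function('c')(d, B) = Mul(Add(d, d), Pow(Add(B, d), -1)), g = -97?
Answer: Rational(51, 1403) ≈ 0.036351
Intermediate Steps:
Function('c')(d, B) = Mul(2, d, Pow(Add(B, d), -1)) (Function('c')(d, B) = Mul(Mul(2, d), Pow(Add(B, d), -1)) = Mul(2, d, Pow(Add(B, d), -1)))
Mul(Function('c')(Add(Add(80, -32), 3), g), Pow(Function('m')(-54, -238), -1)) = Mul(Mul(2, Add(Add(80, -32), 3), Pow(Add(-97, Add(Add(80, -32), 3)), -1)), Pow(Add(-115, Mul(-1, -54)), -1)) = Mul(Mul(2, Add(48, 3), Pow(Add(-97, Add(48, 3)), -1)), Pow(Add(-115, 54), -1)) = Mul(Mul(2, 51, Pow(Add(-97, 51), -1)), Pow(-61, -1)) = Mul(Mul(2, 51, Pow(-46, -1)), Rational(-1, 61)) = Mul(Mul(2, 51, Rational(-1, 46)), Rational(-1, 61)) = Mul(Rational(-51, 23), Rational(-1, 61)) = Rational(51, 1403)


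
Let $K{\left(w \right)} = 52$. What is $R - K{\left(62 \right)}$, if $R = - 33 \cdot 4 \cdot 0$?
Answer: $-52$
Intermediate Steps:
$R = 0$ ($R = \left(-33\right) 0 = 0$)
$R - K{\left(62 \right)} = 0 - 52 = -52$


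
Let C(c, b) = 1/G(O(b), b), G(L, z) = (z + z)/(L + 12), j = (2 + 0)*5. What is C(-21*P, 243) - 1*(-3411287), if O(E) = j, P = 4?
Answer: 828942752/243 ≈ 3.4113e+6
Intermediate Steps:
j = 10 (j = 2*5 = 10)
O(E) = 10
G(L, z) = 2*z/(12 + L) (G(L, z) = (2*z)/(12 + L) = 2*z/(12 + L))
C(c, b) = 11/b (C(c, b) = 1/(2*b/(12 + 10)) = 1/(2*b/22) = 1/(2*b*(1/22)) = 1/(b/11) = 11/b)
C(-21*P, 243) - 1*(-3411287) = 11/243 - 1*(-3411287) = 11*(1/243) + 3411287 = 11/243 + 3411287 = 828942752/243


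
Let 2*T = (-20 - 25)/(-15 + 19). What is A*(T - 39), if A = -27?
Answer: 9639/8 ≈ 1204.9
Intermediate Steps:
T = -45/8 (T = ((-20 - 25)/(-15 + 19))/2 = (-45/4)/2 = (-45*¼)/2 = (½)*(-45/4) = -45/8 ≈ -5.6250)
A*(T - 39) = -27*(-45/8 - 39) = -27*(-357/8) = 9639/8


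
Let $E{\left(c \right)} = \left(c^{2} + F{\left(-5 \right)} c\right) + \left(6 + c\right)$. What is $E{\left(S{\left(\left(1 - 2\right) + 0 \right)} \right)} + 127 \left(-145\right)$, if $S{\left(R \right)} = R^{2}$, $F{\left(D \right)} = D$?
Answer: $-18412$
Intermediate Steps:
$E{\left(c \right)} = 6 + c^{2} - 4 c$ ($E{\left(c \right)} = \left(c^{2} - 5 c\right) + \left(6 + c\right) = 6 + c^{2} - 4 c$)
$E{\left(S{\left(\left(1 - 2\right) + 0 \right)} \right)} + 127 \left(-145\right) = \left(6 + \left(\left(\left(1 - 2\right) + 0\right)^{2}\right)^{2} - 4 \left(\left(1 - 2\right) + 0\right)^{2}\right) + 127 \left(-145\right) = \left(6 + \left(\left(-1 + 0\right)^{2}\right)^{2} - 4 \left(-1 + 0\right)^{2}\right) - 18415 = \left(6 + \left(\left(-1\right)^{2}\right)^{2} - 4 \left(-1\right)^{2}\right) - 18415 = \left(6 + 1^{2} - 4\right) - 18415 = \left(6 + 1 - 4\right) - 18415 = 3 - 18415 = -18412$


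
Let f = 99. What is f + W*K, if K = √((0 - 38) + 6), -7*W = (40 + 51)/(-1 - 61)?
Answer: 99 + 26*I*√2/31 ≈ 99.0 + 1.1861*I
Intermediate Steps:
W = 13/62 (W = -(40 + 51)/(7*(-1 - 61)) = -13/(-62) = -13*(-1)/62 = -⅐*(-91/62) = 13/62 ≈ 0.20968)
K = 4*I*√2 (K = √(-38 + 6) = √(-32) = 4*I*√2 ≈ 5.6569*I)
f + W*K = 99 + 13*(4*I*√2)/62 = 99 + 26*I*√2/31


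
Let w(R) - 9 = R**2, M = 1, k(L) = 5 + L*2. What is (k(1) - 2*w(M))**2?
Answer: 169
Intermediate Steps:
k(L) = 5 + 2*L
w(R) = 9 + R**2
(k(1) - 2*w(M))**2 = ((5 + 2*1) - 2*(9 + 1**2))**2 = ((5 + 2) - 2*(9 + 1))**2 = (7 - 2*10)**2 = (7 - 20)**2 = (-13)**2 = 169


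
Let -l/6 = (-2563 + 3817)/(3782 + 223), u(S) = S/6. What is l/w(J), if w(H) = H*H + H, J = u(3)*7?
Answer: -3344/28035 ≈ -0.11928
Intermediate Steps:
u(S) = S/6 (u(S) = S*(1/6) = S/6)
J = 7/2 (J = ((1/6)*3)*7 = (1/2)*7 = 7/2 ≈ 3.5000)
w(H) = H + H**2 (w(H) = H**2 + H = H + H**2)
l = -836/445 (l = -6*(-2563 + 3817)/(3782 + 223) = -7524/4005 = -6*418/1335 = -836/445 ≈ -1.8787)
l/w(J) = -836*2/(7*(1 + 7/2))/445 = -836/(445*((7/2)*(9/2))) = -836/(445*63/4) = -836/445*4/63 = -3344/28035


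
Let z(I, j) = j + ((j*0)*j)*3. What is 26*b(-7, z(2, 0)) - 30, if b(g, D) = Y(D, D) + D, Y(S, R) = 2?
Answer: 22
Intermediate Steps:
z(I, j) = j (z(I, j) = j + (0*j)*3 = j + 0*3 = j + 0 = j)
b(g, D) = 2 + D
26*b(-7, z(2, 0)) - 30 = 26*(2 + 0) - 30 = 26*2 - 30 = 52 - 30 = 22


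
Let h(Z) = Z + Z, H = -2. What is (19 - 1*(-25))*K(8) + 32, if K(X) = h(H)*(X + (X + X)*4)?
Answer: -12640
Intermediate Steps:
h(Z) = 2*Z
K(X) = -36*X (K(X) = (2*(-2))*(X + (X + X)*4) = -4*(X + (2*X)*4) = -4*(X + 8*X) = -36*X)
(19 - 1*(-25))*K(8) + 32 = (19 - 1*(-25))*(-36*8) + 32 = (19 + 25)*(-288) + 32 = 44*(-288) + 32 = -12672 + 32 = -12640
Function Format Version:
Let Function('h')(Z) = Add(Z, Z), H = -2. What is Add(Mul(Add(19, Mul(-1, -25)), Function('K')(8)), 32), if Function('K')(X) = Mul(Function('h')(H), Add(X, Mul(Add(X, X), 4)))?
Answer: -12640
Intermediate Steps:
Function('h')(Z) = Mul(2, Z)
Function('K')(X) = Mul(-36, X) (Function('K')(X) = Mul(Mul(2, -2), Add(X, Mul(Add(X, X), 4))) = Mul(-4, Add(X, Mul(Mul(2, X), 4))) = Mul(-4, Add(X, Mul(8, X))) = Mul(-4, Mul(9, X)) = Mul(-36, X))
Add(Mul(Add(19, Mul(-1, -25)), Function('K')(8)), 32) = Add(Mul(Add(19, Mul(-1, -25)), Mul(-36, 8)), 32) = Add(Mul(Add(19, 25), -288), 32) = Add(Mul(44, -288), 32) = Add(-12672, 32) = -12640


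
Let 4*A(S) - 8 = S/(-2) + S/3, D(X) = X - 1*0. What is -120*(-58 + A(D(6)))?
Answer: 6750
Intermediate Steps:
D(X) = X (D(X) = X + 0 = X)
A(S) = 2 - S/24 (A(S) = 2 + (S/(-2) + S/3)/4 = 2 + (S*(-½) + S*(⅓))/4 = 2 + (-S/2 + S/3)/4 = 2 + (-S/6)/4 = 2 - S/24)
-120*(-58 + A(D(6))) = -120*(-58 + (2 - 1/24*6)) = -120*(-58 + (2 - ¼)) = -120*(-58 + 7/4) = -120*(-225/4) = 6750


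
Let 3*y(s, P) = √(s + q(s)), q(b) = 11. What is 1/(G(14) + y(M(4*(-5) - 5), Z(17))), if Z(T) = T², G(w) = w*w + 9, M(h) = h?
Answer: 1845/378239 - 3*I*√14/378239 ≈ 0.0048779 - 2.9677e-5*I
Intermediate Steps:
G(w) = 9 + w² (G(w) = w² + 9 = 9 + w²)
y(s, P) = √(11 + s)/3 (y(s, P) = √(s + 11)/3 = √(11 + s)/3)
1/(G(14) + y(M(4*(-5) - 5), Z(17))) = 1/((9 + 14²) + √(11 + (4*(-5) - 5))/3) = 1/((9 + 196) + √(11 + (-20 - 5))/3) = 1/(205 + √(11 - 25)/3) = 1/(205 + √(-14)/3) = 1/(205 + (I*√14)/3) = 1/(205 + I*√14/3)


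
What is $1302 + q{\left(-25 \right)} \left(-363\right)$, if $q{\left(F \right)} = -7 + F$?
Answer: $12918$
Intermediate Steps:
$1302 + q{\left(-25 \right)} \left(-363\right) = 1302 + \left(-7 - 25\right) \left(-363\right) = 1302 - -11616 = 1302 + 11616 = 12918$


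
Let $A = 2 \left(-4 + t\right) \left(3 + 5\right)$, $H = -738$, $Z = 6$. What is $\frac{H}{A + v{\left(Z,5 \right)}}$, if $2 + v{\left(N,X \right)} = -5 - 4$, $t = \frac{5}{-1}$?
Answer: $\frac{738}{155} \approx 4.7613$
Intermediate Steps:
$t = -5$ ($t = 5 \left(-1\right) = -5$)
$v{\left(N,X \right)} = -11$ ($v{\left(N,X \right)} = -2 - 9 = -11$)
$A = -144$ ($A = 2 \left(-4 - 5\right) \left(3 + 5\right) = 2 \left(-9\right) 8 = \left(-18\right) 8 = -144$)
$\frac{H}{A + v{\left(Z,5 \right)}} = - \frac{738}{-144 - 11} = - \frac{738}{-155} = \left(-738\right) \left(- \frac{1}{155}\right) = \frac{738}{155}$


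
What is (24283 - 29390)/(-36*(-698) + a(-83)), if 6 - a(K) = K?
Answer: -5107/25217 ≈ -0.20252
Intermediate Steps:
a(K) = 6 - K
(24283 - 29390)/(-36*(-698) + a(-83)) = (24283 - 29390)/(-36*(-698) + (6 - 1*(-83))) = -5107/(25128 + (6 + 83)) = -5107/(25128 + 89) = -5107/25217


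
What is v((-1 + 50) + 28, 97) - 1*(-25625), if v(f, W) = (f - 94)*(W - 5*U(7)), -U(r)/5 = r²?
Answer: 3151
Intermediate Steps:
U(r) = -5*r²
v(f, W) = (-94 + f)*(1225 + W) (v(f, W) = (f - 94)*(W - (-25)*7²) = (-94 + f)*(W - (-25)*49) = (-94 + f)*(W - 5*(-245)) = (-94 + f)*(W + 1225) = (-94 + f)*(1225 + W))
v((-1 + 50) + 28, 97) - 1*(-25625) = (-115150 - 94*97 + 1225*((-1 + 50) + 28) + 97*((-1 + 50) + 28)) - 1*(-25625) = (-115150 - 9118 + 1225*(49 + 28) + 97*(49 + 28)) + 25625 = (-115150 - 9118 + 1225*77 + 97*77) + 25625 = (-115150 - 9118 + 94325 + 7469) + 25625 = -22474 + 25625 = 3151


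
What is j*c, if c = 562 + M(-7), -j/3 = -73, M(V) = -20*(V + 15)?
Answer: 88038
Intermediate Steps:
M(V) = -300 - 20*V (M(V) = -20*(15 + V) = -300 - 20*V)
j = 219 (j = -3*(-73) = 219)
c = 402 (c = 562 + (-300 - 20*(-7)) = 562 + (-300 + 140) = 562 - 160 = 402)
j*c = 219*402 = 88038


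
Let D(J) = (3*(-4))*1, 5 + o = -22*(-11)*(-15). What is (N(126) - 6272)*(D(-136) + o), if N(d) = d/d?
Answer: 22870337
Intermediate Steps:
o = -3635 (o = -5 - 22*(-11)*(-15) = -5 + 242*(-15) = -5 - 3630 = -3635)
N(d) = 1
D(J) = -12 (D(J) = -12*1 = -12)
(N(126) - 6272)*(D(-136) + o) = (1 - 6272)*(-12 - 3635) = -6271*(-3647) = 22870337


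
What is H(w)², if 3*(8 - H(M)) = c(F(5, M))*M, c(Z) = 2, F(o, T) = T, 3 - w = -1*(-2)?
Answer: 484/9 ≈ 53.778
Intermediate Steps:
w = 1 (w = 3 - (-1)*(-2) = 3 - 1*2 = 3 - 2 = 1)
H(M) = 8 - 2*M/3
H(w)² = (8 - ⅔*1)² = (8 - ⅔)² = (22/3)² = 484/9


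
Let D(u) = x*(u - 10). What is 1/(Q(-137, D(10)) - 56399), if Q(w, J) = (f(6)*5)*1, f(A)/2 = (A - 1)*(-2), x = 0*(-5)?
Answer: -1/56499 ≈ -1.7699e-5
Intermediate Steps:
x = 0
f(A) = 4 - 4*A (f(A) = 2*((A - 1)*(-2)) = 2*((-1 + A)*(-2)) = 2*(2 - 2*A) = 4 - 4*A)
D(u) = 0 (D(u) = 0*(u - 10) = 0*(-10 + u) = 0)
Q(w, J) = -100 (Q(w, J) = ((4 - 4*6)*5)*1 = ((4 - 24)*5)*1 = -20*5*1 = -100*1 = -100)
1/(Q(-137, D(10)) - 56399) = 1/(-100 - 56399) = 1/(-56499) = -1/56499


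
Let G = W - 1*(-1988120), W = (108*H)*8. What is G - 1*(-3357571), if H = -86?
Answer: 5271387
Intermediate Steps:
W = -74304 (W = (108*(-86))*8 = -9288*8 = -74304)
G = 1913816 (G = -74304 - 1*(-1988120) = -74304 + 1988120 = 1913816)
G - 1*(-3357571) = 1913816 - 1*(-3357571) = 1913816 + 3357571 = 5271387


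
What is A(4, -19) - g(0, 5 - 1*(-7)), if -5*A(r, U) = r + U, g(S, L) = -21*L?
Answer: 255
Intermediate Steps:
A(r, U) = -U/5 - r/5 (A(r, U) = -(r + U)/5 = -(U + r)/5 = -U/5 - r/5)
A(4, -19) - g(0, 5 - 1*(-7)) = (-⅕*(-19) - ⅕*4) - (-21)*(5 - 1*(-7)) = (19/5 - ⅘) - (-21)*(5 + 7) = 3 - (-21)*12 = 3 - 1*(-252) = 3 + 252 = 255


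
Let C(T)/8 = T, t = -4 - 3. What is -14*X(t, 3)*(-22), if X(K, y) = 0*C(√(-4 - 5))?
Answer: 0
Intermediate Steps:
t = -7
C(T) = 8*T
X(K, y) = 0 (X(K, y) = 0*(8*√(-4 - 5)) = 0*(8*√(-9)) = 0*(8*(3*I)) = 0*(24*I) = 0)
-14*X(t, 3)*(-22) = -14*0*(-22) = 0*(-22) = 0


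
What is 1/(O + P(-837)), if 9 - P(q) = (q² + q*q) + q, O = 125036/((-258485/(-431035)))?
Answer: -3041/3624230416 ≈ -8.3907e-7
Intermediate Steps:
O = 634057556/3041 (O = 125036/((-258485*(-1/431035))) = 125036/(3041/5071) = 125036*(5071/3041) = 634057556/3041 ≈ 2.0850e+5)
P(q) = 9 - q - 2*q² (P(q) = 9 - ((q² + q*q) + q) = 9 - ((q² + q²) + q) = 9 - (2*q² + q) = 9 - (q + 2*q²) = 9 + (-q - 2*q²) = 9 - q - 2*q²)
1/(O + P(-837)) = 1/(634057556/3041 + (9 - 1*(-837) - 2*(-837)²)) = 1/(634057556/3041 + (9 + 837 - 2*700569)) = 1/(634057556/3041 + (9 + 837 - 1401138)) = 1/(634057556/3041 - 1400292) = 1/(-3624230416/3041) = -3041/3624230416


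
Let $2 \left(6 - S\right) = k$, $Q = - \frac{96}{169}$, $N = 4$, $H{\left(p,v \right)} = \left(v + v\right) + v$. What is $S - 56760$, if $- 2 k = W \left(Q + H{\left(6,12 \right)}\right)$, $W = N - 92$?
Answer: $- \frac{9723162}{169} \approx -57534.0$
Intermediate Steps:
$H{\left(p,v \right)} = 3 v$ ($H{\left(p,v \right)} = 2 v + v = 3 v$)
$W = -88$ ($W = 4 - 92 = -88$)
$Q = - \frac{96}{169}$ ($Q = \left(-96\right) \frac{1}{169} = - \frac{96}{169} \approx -0.56805$)
$k = \frac{263472}{169}$ ($k = - \frac{\left(-88\right) \left(- \frac{96}{169} + 3 \cdot 12\right)}{2} = - \frac{\left(-88\right) \left(- \frac{96}{169} + 36\right)}{2} = - \frac{\left(-88\right) \frac{5988}{169}}{2} = \left(- \frac{1}{2}\right) \left(- \frac{526944}{169}\right) = \frac{263472}{169} \approx 1559.0$)
$S = - \frac{130722}{169}$ ($S = 6 - \frac{131736}{169} = - \frac{130722}{169} \approx -773.5$)
$S - 56760 = - \frac{130722}{169} - 56760 = - \frac{9723162}{169}$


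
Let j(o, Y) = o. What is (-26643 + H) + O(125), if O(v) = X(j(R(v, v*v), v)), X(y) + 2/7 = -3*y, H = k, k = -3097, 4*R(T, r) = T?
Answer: -835353/28 ≈ -29834.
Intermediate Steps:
R(T, r) = T/4
H = -3097
X(y) = -2/7 - 3*y
O(v) = -2/7 - 3*v/4
(-26643 + H) + O(125) = (-26643 - 3097) + (-2/7 - ¾*125) = -29740 + (-2/7 - 375/4) = -29740 - 2633/28 = -835353/28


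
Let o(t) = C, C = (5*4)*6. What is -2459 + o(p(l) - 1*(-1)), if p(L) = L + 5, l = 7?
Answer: -2339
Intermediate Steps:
p(L) = 5 + L
C = 120 (C = 20*6 = 120)
o(t) = 120
-2459 + o(p(l) - 1*(-1)) = -2459 + 120 = -2339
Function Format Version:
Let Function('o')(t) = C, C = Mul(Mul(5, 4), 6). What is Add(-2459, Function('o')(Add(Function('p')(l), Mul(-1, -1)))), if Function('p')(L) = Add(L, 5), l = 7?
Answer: -2339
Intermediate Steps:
Function('p')(L) = Add(5, L)
C = 120 (C = Mul(20, 6) = 120)
Function('o')(t) = 120
Add(-2459, Function('o')(Add(Function('p')(l), Mul(-1, -1)))) = Add(-2459, 120) = -2339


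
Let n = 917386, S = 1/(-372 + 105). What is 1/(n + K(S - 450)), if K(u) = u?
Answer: 267/244821911 ≈ 1.0906e-6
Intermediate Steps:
S = -1/267 (S = 1/(-267) = -1/267 ≈ -0.0037453)
1/(n + K(S - 450)) = 1/(917386 + (-1/267 - 450)) = 1/(917386 - 120151/267) = 1/(244821911/267) = 267/244821911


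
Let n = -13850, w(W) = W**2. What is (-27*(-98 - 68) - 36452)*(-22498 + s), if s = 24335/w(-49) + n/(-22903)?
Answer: 39533358343879830/54990103 ≈ 7.1892e+8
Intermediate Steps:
s = 590598355/54990103 (s = 24335/((-49)**2) - 13850/(-22903) = 24335/2401 - 13850*(-1/22903) = 24335*(1/2401) + 13850/22903 = 24335/2401 + 13850/22903 = 590598355/54990103 ≈ 10.740)
(-27*(-98 - 68) - 36452)*(-22498 + s) = (-27*(-98 - 68) - 36452)*(-22498 + 590598355/54990103) = (-27*(-166) - 36452)*(-1236576738939/54990103) = (4482 - 36452)*(-1236576738939/54990103) = -31970*(-1236576738939/54990103) = 39533358343879830/54990103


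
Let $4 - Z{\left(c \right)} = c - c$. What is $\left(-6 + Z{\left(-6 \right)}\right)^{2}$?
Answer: $4$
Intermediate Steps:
$Z{\left(c \right)} = 4$ ($Z{\left(c \right)} = 4 - \left(c - c\right) = 4 - 0 = 4 + 0 = 4$)
$\left(-6 + Z{\left(-6 \right)}\right)^{2} = \left(-6 + 4\right)^{2} = \left(-2\right)^{2} = 4$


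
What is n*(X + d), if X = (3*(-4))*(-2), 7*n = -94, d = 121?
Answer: -13630/7 ≈ -1947.1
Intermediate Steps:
n = -94/7 (n = (⅐)*(-94) = -94/7 ≈ -13.429)
X = 24 (X = -12*(-2) = 24)
n*(X + d) = -94*(24 + 121)/7 = -94/7*145 = -13630/7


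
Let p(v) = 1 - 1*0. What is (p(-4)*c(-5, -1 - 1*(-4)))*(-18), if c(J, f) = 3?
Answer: -54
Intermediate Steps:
p(v) = 1 (p(v) = 1 + 0 = 1)
(p(-4)*c(-5, -1 - 1*(-4)))*(-18) = (1*3)*(-18) = 3*(-18) = -54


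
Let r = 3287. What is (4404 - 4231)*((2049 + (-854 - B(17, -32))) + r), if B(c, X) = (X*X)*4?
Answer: 66778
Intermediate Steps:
B(c, X) = 4*X² (B(c, X) = X²*4 = 4*X²)
(4404 - 4231)*((2049 + (-854 - B(17, -32))) + r) = (4404 - 4231)*((2049 + (-854 - 4*(-32)²)) + 3287) = 173*((2049 + (-854 - 4*1024)) + 3287) = 173*((2049 + (-854 - 1*4096)) + 3287) = 173*((2049 + (-854 - 4096)) + 3287) = 173*((2049 - 4950) + 3287) = 173*(-2901 + 3287) = 173*386 = 66778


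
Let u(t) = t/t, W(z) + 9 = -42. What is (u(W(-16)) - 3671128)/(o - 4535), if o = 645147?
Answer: -3671127/640612 ≈ -5.7307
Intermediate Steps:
W(z) = -51 (W(z) = -9 - 42 = -51)
u(t) = 1
(u(W(-16)) - 3671128)/(o - 4535) = (1 - 3671128)/(645147 - 4535) = -3671127/640612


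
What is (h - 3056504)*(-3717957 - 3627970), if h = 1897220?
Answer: 8516015636268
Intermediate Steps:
(h - 3056504)*(-3717957 - 3627970) = (1897220 - 3056504)*(-3717957 - 3627970) = -1159284*(-7345927) = 8516015636268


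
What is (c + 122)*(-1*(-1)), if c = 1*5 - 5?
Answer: 122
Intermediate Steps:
c = 0 (c = 5 - 5 = 0)
(c + 122)*(-1*(-1)) = (0 + 122)*(-1*(-1)) = 122*1 = 122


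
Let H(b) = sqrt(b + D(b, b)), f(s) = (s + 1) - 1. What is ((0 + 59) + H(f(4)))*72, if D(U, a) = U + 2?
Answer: 4248 + 72*sqrt(10) ≈ 4475.7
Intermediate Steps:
D(U, a) = 2 + U
f(s) = s (f(s) = (1 + s) - 1 = s)
H(b) = sqrt(2 + 2*b) (H(b) = sqrt(b + (2 + b)) = sqrt(2 + 2*b))
((0 + 59) + H(f(4)))*72 = ((0 + 59) + sqrt(2 + 2*4))*72 = (59 + sqrt(2 + 8))*72 = (59 + sqrt(10))*72 = 4248 + 72*sqrt(10)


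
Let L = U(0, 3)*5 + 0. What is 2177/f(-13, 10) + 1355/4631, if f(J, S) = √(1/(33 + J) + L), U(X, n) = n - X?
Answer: 1355/4631 + 622*√1505/43 ≈ 561.46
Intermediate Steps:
L = 15 (L = (3 - 1*0)*5 + 0 = (3 + 0)*5 + 0 = 3*5 + 0 = 15 + 0 = 15)
f(J, S) = √(15 + 1/(33 + J)) (f(J, S) = √(1/(33 + J) + 15) = √(15 + 1/(33 + J)))
2177/f(-13, 10) + 1355/4631 = 2177/(√((496 + 15*(-13))/(33 - 13))) + 1355/4631 = 2177/(√((496 - 195)/20)) + 1355*(1/4631) = 2177/(√((1/20)*301)) + 1355/4631 = 2177/(√(301/20)) + 1355/4631 = 2177/((√1505/10)) + 1355/4631 = 2177*(2*√1505/301) + 1355/4631 = 622*√1505/43 + 1355/4631 = 1355/4631 + 622*√1505/43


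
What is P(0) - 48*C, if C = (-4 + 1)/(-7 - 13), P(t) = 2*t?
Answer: -36/5 ≈ -7.2000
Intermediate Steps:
C = 3/20 (C = -3/(-20) = -3*(-1/20) = 3/20 ≈ 0.15000)
P(0) - 48*C = 2*0 - 48*3/20 = 0 - 36/5 = -36/5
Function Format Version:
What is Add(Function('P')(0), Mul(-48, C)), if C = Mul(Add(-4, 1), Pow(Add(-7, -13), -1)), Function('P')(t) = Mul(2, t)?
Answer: Rational(-36, 5) ≈ -7.2000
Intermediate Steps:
C = Rational(3, 20) (C = Mul(-3, Pow(-20, -1)) = Mul(-3, Rational(-1, 20)) = Rational(3, 20) ≈ 0.15000)
Add(Function('P')(0), Mul(-48, C)) = Add(Mul(2, 0), Mul(-48, Rational(3, 20))) = Add(0, Rational(-36, 5)) = Rational(-36, 5)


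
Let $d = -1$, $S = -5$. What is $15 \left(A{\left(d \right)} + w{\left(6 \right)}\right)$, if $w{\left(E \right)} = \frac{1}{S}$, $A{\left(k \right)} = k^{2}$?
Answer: $12$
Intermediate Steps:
$w{\left(E \right)} = - \frac{1}{5}$ ($w{\left(E \right)} = \frac{1}{-5} = - \frac{1}{5}$)
$15 \left(A{\left(d \right)} + w{\left(6 \right)}\right) = 15 \left(\left(-1\right)^{2} - \frac{1}{5}\right) = 15 \left(1 - \frac{1}{5}\right) = 15 \cdot \frac{4}{5} = 12$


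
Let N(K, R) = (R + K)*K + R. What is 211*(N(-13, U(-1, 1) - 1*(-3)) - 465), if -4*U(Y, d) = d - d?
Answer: -70052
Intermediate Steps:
U(Y, d) = 0 (U(Y, d) = -(d - d)/4 = -1/4*0 = 0)
N(K, R) = R + K*(K + R) (N(K, R) = (K + R)*K + R = K*(K + R) + R = R + K*(K + R))
211*(N(-13, U(-1, 1) - 1*(-3)) - 465) = 211*(((0 - 1*(-3)) + (-13)**2 - 13*(0 - 1*(-3))) - 465) = 211*(((0 + 3) + 169 - 13*(0 + 3)) - 465) = 211*((3 + 169 - 13*3) - 465) = 211*((3 + 169 - 39) - 465) = 211*(133 - 465) = 211*(-332) = -70052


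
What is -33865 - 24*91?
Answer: -36049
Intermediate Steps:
-33865 - 24*91 = -33865 - 2184 = -36049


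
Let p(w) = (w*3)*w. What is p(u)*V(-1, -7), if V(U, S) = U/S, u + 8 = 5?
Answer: 27/7 ≈ 3.8571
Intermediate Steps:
u = -3 (u = -8 + 5 = -3)
p(w) = 3*w² (p(w) = (3*w)*w = 3*w²)
p(u)*V(-1, -7) = (3*(-3)²)*(-1/(-7)) = (3*9)*(-1*(-⅐)) = 27*(⅐) = 27/7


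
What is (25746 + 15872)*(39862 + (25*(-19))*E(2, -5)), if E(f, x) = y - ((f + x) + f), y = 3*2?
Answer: 1520596866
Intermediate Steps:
y = 6
E(f, x) = 6 - x - 2*f (E(f, x) = 6 - ((f + x) + f) = 6 - (x + 2*f) = 6 + (-x - 2*f) = 6 - x - 2*f)
(25746 + 15872)*(39862 + (25*(-19))*E(2, -5)) = (25746 + 15872)*(39862 + (25*(-19))*(6 - 1*(-5) - 2*2)) = 41618*(39862 - 475*(6 + 5 - 4)) = 41618*(39862 - 475*7) = 41618*(39862 - 3325) = 41618*36537 = 1520596866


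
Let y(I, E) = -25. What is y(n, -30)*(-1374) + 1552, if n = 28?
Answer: 35902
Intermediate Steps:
y(n, -30)*(-1374) + 1552 = -25*(-1374) + 1552 = 34350 + 1552 = 35902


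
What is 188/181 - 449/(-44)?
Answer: 89541/7964 ≈ 11.243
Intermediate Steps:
188/181 - 449/(-44) = 188*(1/181) - 449*(-1/44) = 188/181 + 449/44 = 89541/7964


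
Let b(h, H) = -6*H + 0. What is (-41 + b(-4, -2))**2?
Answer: 841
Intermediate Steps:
b(h, H) = -6*H
(-41 + b(-4, -2))**2 = (-41 - 6*(-2))**2 = (-41 + 12)**2 = (-29)**2 = 841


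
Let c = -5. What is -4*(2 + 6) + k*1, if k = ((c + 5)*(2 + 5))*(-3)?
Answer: -32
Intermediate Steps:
k = 0 (k = ((-5 + 5)*(2 + 5))*(-3) = (0*7)*(-3) = 0*(-3) = 0)
-4*(2 + 6) + k*1 = -4*(2 + 6) + 0*1 = -4*8 + 0 = -32 + 0 = -32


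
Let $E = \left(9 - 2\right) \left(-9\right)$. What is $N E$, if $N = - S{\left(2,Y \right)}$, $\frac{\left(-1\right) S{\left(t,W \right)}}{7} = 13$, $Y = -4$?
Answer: $-5733$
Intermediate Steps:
$S{\left(t,W \right)} = -91$ ($S{\left(t,W \right)} = \left(-7\right) 13 = -91$)
$E = -63$ ($E = 7 \left(-9\right) = -63$)
$N = 91$ ($N = \left(-1\right) \left(-91\right) = 91$)
$N E = 91 \left(-63\right) = -5733$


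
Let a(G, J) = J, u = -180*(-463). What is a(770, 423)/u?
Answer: 47/9260 ≈ 0.0050756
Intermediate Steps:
u = 83340
a(770, 423)/u = 423/83340 = 423*(1/83340) = 47/9260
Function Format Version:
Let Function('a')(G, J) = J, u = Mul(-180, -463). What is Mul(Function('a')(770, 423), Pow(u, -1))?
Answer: Rational(47, 9260) ≈ 0.0050756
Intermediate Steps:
u = 83340
Mul(Function('a')(770, 423), Pow(u, -1)) = Mul(423, Pow(83340, -1)) = Mul(423, Rational(1, 83340)) = Rational(47, 9260)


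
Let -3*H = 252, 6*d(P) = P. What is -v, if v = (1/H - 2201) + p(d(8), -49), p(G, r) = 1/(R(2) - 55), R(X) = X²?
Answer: 1047691/476 ≈ 2201.0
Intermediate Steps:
d(P) = P/6
H = -84 (H = -⅓*252 = -84)
p(G, r) = -1/51 (p(G, r) = 1/(2² - 55) = 1/(4 - 55) = 1/(-51) = -1/51)
v = -1047691/476 (v = (1/(-84) - 2201) - 1/51 = (-1/84 - 2201) - 1/51 = -184885/84 - 1/51 = -1047691/476 ≈ -2201.0)
-v = -1*(-1047691/476) = 1047691/476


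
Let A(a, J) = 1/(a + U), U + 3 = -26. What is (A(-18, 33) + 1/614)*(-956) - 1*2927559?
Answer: -42241477785/14429 ≈ -2.9275e+6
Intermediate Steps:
U = -29 (U = -3 - 26 = -29)
A(a, J) = 1/(-29 + a) (A(a, J) = 1/(a - 29) = 1/(-29 + a))
(A(-18, 33) + 1/614)*(-956) - 1*2927559 = (1/(-29 - 18) + 1/614)*(-956) - 1*2927559 = (1/(-47) + 1/614)*(-956) - 2927559 = (-1/47 + 1/614)*(-956) - 2927559 = -567/28858*(-956) - 2927559 = 271026/14429 - 2927559 = -42241477785/14429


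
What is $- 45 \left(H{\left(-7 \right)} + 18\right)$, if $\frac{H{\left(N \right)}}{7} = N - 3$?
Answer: $2340$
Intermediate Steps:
$H{\left(N \right)} = -21 + 7 N$ ($H{\left(N \right)} = 7 \left(N - 3\right) = 7 \left(-3 + N\right) = -21 + 7 N$)
$- 45 \left(H{\left(-7 \right)} + 18\right) = - 45 \left(\left(-21 + 7 \left(-7\right)\right) + 18\right) = - 45 \left(\left(-21 - 49\right) + 18\right) = - 45 \left(-70 + 18\right) = \left(-45\right) \left(-52\right) = 2340$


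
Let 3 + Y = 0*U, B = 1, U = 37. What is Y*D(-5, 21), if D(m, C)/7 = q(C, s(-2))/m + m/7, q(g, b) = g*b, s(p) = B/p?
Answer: -291/10 ≈ -29.100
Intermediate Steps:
s(p) = 1/p
Y = -3 (Y = -3 + 0*37 = -3 + 0 = -3)
q(g, b) = b*g
D(m, C) = m - 7*C/(2*m) (D(m, C) = 7*((C/(-2))/m + m/7) = 7*((-C/2)/m + m*(⅐)) = 7*(-C/(2*m) + m/7) = 7*(m/7 - C/(2*m)) = m - 7*C/(2*m))
Y*D(-5, 21) = -3*(-5 - 7/2*21/(-5)) = -3*(-5 - 7/2*21*(-⅕)) = -3*(-5 + 147/10) = -3*97/10 = -291/10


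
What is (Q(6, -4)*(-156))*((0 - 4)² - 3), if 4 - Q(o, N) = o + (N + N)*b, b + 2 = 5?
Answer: -44616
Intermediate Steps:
b = 3 (b = -2 + 5 = 3)
Q(o, N) = 4 - o - 6*N (Q(o, N) = 4 - (o + (N + N)*3) = 4 - (o + (2*N)*3) = 4 - (o + 6*N) = 4 + (-o - 6*N) = 4 - o - 6*N)
(Q(6, -4)*(-156))*((0 - 4)² - 3) = ((4 - 1*6 - 6*(-4))*(-156))*((0 - 4)² - 3) = ((4 - 6 + 24)*(-156))*((-4)² - 3) = (22*(-156))*(16 - 3) = -3432*13 = -44616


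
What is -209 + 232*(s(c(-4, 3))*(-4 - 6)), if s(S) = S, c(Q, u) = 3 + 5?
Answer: -18769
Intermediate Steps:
c(Q, u) = 8
-209 + 232*(s(c(-4, 3))*(-4 - 6)) = -209 + 232*(8*(-4 - 6)) = -209 + 232*(8*(-10)) = -209 + 232*(-80) = -209 - 18560 = -18769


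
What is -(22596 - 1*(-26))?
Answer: -22622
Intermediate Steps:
-(22596 - 1*(-26)) = -(22596 + 26) = -1*22622 = -22622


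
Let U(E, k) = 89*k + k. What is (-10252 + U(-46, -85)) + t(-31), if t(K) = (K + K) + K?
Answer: -17995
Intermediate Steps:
t(K) = 3*K (t(K) = 2*K + K = 3*K)
U(E, k) = 90*k
(-10252 + U(-46, -85)) + t(-31) = (-10252 + 90*(-85)) + 3*(-31) = (-10252 - 7650) - 93 = -17902 - 93 = -17995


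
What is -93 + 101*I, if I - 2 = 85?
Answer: 8694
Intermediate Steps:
I = 87 (I = 2 + 85 = 87)
-93 + 101*I = -93 + 101*87 = -93 + 8787 = 8694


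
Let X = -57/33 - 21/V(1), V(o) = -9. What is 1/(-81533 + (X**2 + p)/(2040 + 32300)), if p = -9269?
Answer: -37396260/3049039360121 ≈ -1.2265e-5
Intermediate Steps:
X = 20/33 (X = -57/33 - 21/(-9) = -57*1/33 - 21*(-1/9) = -19/11 + 7/3 = 20/33 ≈ 0.60606)
1/(-81533 + (X**2 + p)/(2040 + 32300)) = 1/(-81533 + ((20/33)**2 - 9269)/(2040 + 32300)) = 1/(-81533 + (400/1089 - 9269)/34340) = 1/(-81533 - 10093541/1089*1/34340) = 1/(-81533 - 10093541/37396260) = 1/(-3049039360121/37396260) = -37396260/3049039360121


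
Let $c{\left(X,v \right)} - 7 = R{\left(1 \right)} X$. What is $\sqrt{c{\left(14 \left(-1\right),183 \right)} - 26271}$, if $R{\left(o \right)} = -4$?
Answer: $12 i \sqrt{182} \approx 161.89 i$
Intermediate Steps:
$c{\left(X,v \right)} = 7 - 4 X$
$\sqrt{c{\left(14 \left(-1\right),183 \right)} - 26271} = \sqrt{\left(7 - 4 \cdot 14 \left(-1\right)\right) - 26271} = \sqrt{\left(7 - -56\right) - 26271} = \sqrt{\left(7 + 56\right) - 26271} = \sqrt{63 - 26271} = \sqrt{-26208} = 12 i \sqrt{182}$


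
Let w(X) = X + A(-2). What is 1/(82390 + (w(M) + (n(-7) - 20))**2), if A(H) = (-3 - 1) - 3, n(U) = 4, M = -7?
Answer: 1/83290 ≈ 1.2006e-5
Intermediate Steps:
A(H) = -7 (A(H) = -4 - 3 = -7)
w(X) = -7 + X (w(X) = X - 7 = -7 + X)
1/(82390 + (w(M) + (n(-7) - 20))**2) = 1/(82390 + ((-7 - 7) + (4 - 20))**2) = 1/(82390 + (-14 - 16)**2) = 1/(82390 + (-30)**2) = 1/(82390 + 900) = 1/83290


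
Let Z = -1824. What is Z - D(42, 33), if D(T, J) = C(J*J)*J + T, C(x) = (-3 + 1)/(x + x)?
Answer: -61577/33 ≈ -1866.0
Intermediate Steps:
C(x) = -1/x (C(x) = -2*1/(2*x) = -1/x)
D(T, J) = T - 1/J (D(T, J) = (-1/(J*J))*J + T = (-1/(J**2))*J + T = (-1/J**2)*J + T = -1/J + T = T - 1/J)
Z - D(42, 33) = -1824 - (42 - 1/33) = -1824 - 1*1385/33 = -1824 - 1385/33 = -61577/33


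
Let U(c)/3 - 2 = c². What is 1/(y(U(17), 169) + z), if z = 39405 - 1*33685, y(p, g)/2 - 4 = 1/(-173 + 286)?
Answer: 113/647266 ≈ 0.00017458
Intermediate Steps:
U(c) = 6 + 3*c²
y(p, g) = 906/113 (y(p, g) = 8 + 2/(-173 + 286) = 8 + 2/113 = 906/113)
z = 5720 (z = 39405 - 33685 = 5720)
1/(y(U(17), 169) + z) = 1/(906/113 + 5720) = 1/(647266/113) = 113/647266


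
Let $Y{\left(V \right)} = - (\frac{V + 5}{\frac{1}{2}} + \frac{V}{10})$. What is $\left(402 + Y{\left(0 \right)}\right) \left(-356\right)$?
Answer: $-139552$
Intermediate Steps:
$Y{\left(V \right)} = -10 - \frac{21 V}{10}$ ($Y{\left(V \right)} = - (\left(5 + V\right) \frac{1}{\frac{1}{2}} + V \frac{1}{10}) = - (\left(5 + V\right) 2 + \frac{V}{10}) = - (\left(10 + 2 V\right) + \frac{V}{10}) = - (10 + \frac{21 V}{10}) = -10 - \frac{21 V}{10}$)
$\left(402 + Y{\left(0 \right)}\right) \left(-356\right) = \left(402 - 10\right) \left(-356\right) = 392 \left(-356\right) = -139552$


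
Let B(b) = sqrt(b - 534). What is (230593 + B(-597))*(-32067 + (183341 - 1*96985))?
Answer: 12518663377 + 54289*I*sqrt(1131) ≈ 1.2519e+10 + 1.8258e+6*I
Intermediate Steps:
B(b) = sqrt(-534 + b)
(230593 + B(-597))*(-32067 + (183341 - 1*96985)) = (230593 + sqrt(-534 - 597))*(-32067 + (183341 - 1*96985)) = (230593 + sqrt(-1131))*(-32067 + (183341 - 96985)) = (230593 + I*sqrt(1131))*(-32067 + 86356) = (230593 + I*sqrt(1131))*54289 = 12518663377 + 54289*I*sqrt(1131)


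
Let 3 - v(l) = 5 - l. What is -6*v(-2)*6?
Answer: 144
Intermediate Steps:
v(l) = -2 + l (v(l) = 3 - (5 - l) = 3 + (-5 + l) = -2 + l)
-6*v(-2)*6 = -6*(-2 - 2)*6 = -6*(-4)*6 = 24*6 = 144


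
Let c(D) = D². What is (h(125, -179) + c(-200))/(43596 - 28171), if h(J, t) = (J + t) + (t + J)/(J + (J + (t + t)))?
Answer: 79893/30850 ≈ 2.5897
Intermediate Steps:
h(J, t) = J + t + (J + t)/(2*J + 2*t) (h(J, t) = (J + t) + (J + t)/(J + (J + 2*t)) = (J + t) + (J + t)/(2*J + 2*t) = J + t + (J + t)/(2*J + 2*t))
(h(125, -179) + c(-200))/(43596 - 28171) = ((½ + 125 - 179) + (-200)²)/(43596 - 28171) = (-107/2 + 40000)/15425 = (79893/2)*(1/15425) = 79893/30850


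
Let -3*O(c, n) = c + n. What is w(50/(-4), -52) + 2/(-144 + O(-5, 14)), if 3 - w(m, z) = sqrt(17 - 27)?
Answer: 439/147 - I*sqrt(10) ≈ 2.9864 - 3.1623*I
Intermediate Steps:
O(c, n) = -c/3 - n/3 (O(c, n) = -(c + n)/3 = -c/3 - n/3)
w(m, z) = 3 - I*sqrt(10) (w(m, z) = 3 - sqrt(17 - 27) = 3 - sqrt(-10) = 3 - I*sqrt(10))
w(50/(-4), -52) + 2/(-144 + O(-5, 14)) = (3 - I*sqrt(10)) + 2/(-144 + (-1/3*(-5) - 1/3*14)) = (3 - I*sqrt(10)) + 2/(-144 + (5/3 - 14/3)) = (3 - I*sqrt(10)) + 2/(-144 - 3) = (3 - I*sqrt(10)) + 2/(-147) = (3 - I*sqrt(10)) - 1/147*2 = (3 - I*sqrt(10)) - 2/147 = 439/147 - I*sqrt(10)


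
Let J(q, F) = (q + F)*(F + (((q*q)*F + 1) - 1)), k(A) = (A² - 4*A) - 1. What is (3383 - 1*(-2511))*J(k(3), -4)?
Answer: 3206336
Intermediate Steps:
k(A) = -1 + A² - 4*A
J(q, F) = (F + q)*(F + F*q²) (J(q, F) = (F + q)*(F + ((q²*F + 1) - 1)) = (F + q)*(F + ((F*q² + 1) - 1)) = (F + q)*(F + ((1 + F*q²) - 1)) = (F + q)*(F + F*q²))
(3383 - 1*(-2511))*J(k(3), -4) = (3383 - 1*(-2511))*(-4*(-4 + (-1 + 3² - 4*3) + (-1 + 3² - 4*3)³ - 4*(-1 + 3² - 4*3)²)) = (3383 + 2511)*(-4*(-4 + (-1 + 9 - 12) + (-1 + 9 - 12)³ - 4*(-1 + 9 - 12)²)) = 5894*(-4*(-4 - 4 + (-4)³ - 4*(-4)²)) = 5894*(-4*(-4 - 4 - 64 - 4*16)) = 5894*(-4*(-4 - 4 - 64 - 64)) = 5894*(-4*(-136)) = 5894*544 = 3206336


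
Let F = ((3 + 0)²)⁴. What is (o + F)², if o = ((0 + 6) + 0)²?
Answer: 43520409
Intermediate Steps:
F = 6561 (F = (3²)⁴ = 9⁴ = 6561)
o = 36 (o = (6 + 0)² = 6² = 36)
(o + F)² = (36 + 6561)² = 6597² = 43520409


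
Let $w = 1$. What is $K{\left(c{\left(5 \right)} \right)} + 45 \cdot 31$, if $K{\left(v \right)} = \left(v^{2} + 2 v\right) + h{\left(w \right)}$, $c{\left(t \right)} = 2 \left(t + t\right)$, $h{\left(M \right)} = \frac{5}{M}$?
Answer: $1840$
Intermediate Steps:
$c{\left(t \right)} = 4 t$ ($c{\left(t \right)} = 2 \cdot 2 t = 4 t$)
$K{\left(v \right)} = 5 + v^{2} + 2 v$ ($K{\left(v \right)} = \left(v^{2} + 2 v\right) + \frac{5}{1} = \left(v^{2} + 2 v\right) + 5 \cdot 1 = \left(v^{2} + 2 v\right) + 5 = 5 + v^{2} + 2 v$)
$K{\left(c{\left(5 \right)} \right)} + 45 \cdot 31 = \left(5 + \left(4 \cdot 5\right)^{2} + 2 \cdot 4 \cdot 5\right) + 45 \cdot 31 = \left(5 + 20^{2} + 2 \cdot 20\right) + 1395 = \left(5 + 400 + 40\right) + 1395 = 445 + 1395 = 1840$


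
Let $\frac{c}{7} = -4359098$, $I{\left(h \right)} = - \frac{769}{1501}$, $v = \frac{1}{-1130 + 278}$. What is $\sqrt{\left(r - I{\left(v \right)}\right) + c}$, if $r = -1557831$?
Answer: $\frac{2 i \sqrt{18064289679562}}{1501} \approx 5663.2 i$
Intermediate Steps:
$v = - \frac{1}{852}$ ($v = \frac{1}{-852} = - \frac{1}{852} \approx -0.0011737$)
$I{\left(h \right)} = - \frac{769}{1501}$ ($I{\left(h \right)} = \left(-769\right) \frac{1}{1501} = - \frac{769}{1501}$)
$c = -30513686$ ($c = 7 \left(-4359098\right) = -30513686$)
$\sqrt{\left(r - I{\left(v \right)}\right) + c} = \sqrt{\left(-1557831 - - \frac{769}{1501}\right) - 30513686} = \sqrt{\left(-1557831 + \frac{769}{1501}\right) - 30513686} = \sqrt{- \frac{2338303562}{1501} - 30513686} = \sqrt{- \frac{48139346248}{1501}} = \frac{2 i \sqrt{18064289679562}}{1501}$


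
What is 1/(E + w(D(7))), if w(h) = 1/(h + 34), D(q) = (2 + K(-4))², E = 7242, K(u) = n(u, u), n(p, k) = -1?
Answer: 35/253471 ≈ 0.00013808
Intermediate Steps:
K(u) = -1
D(q) = 1 (D(q) = (2 - 1)² = 1² = 1)
w(h) = 1/(34 + h)
1/(E + w(D(7))) = 1/(7242 + 1/(34 + 1)) = 1/(7242 + 1/35) = 1/(253471/35) = 35/253471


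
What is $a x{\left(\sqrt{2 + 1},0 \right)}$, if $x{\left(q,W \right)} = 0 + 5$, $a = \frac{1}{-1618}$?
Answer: $- \frac{5}{1618} \approx -0.0030902$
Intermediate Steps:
$a = - \frac{1}{1618} \approx -0.00061805$
$x{\left(q,W \right)} = 5$
$a x{\left(\sqrt{2 + 1},0 \right)} = \left(- \frac{1}{1618}\right) 5 = - \frac{5}{1618}$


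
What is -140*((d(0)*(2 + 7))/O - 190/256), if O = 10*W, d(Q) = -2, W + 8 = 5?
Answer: 637/32 ≈ 19.906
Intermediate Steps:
W = -3 (W = -8 + 5 = -3)
O = -30 (O = 10*(-3) = -30)
-140*((d(0)*(2 + 7))/O - 190/256) = -140*(-2*(2 + 7)/(-30) - 190/256) = -140*(-2*9*(-1/30) - 190*1/256) = -140*(-18*(-1/30) - 95/128) = -140*(⅗ - 95/128) = -140*(-91/640) = 637/32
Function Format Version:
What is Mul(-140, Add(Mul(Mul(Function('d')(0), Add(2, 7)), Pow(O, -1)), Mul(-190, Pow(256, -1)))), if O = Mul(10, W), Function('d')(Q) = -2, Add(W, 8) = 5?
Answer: Rational(637, 32) ≈ 19.906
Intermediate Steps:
W = -3 (W = Add(-8, 5) = -3)
O = -30 (O = Mul(10, -3) = -30)
Mul(-140, Add(Mul(Mul(Function('d')(0), Add(2, 7)), Pow(O, -1)), Mul(-190, Pow(256, -1)))) = Mul(-140, Add(Mul(Mul(-2, Add(2, 7)), Pow(-30, -1)), Mul(-190, Pow(256, -1)))) = Mul(-140, Add(Mul(Mul(-2, 9), Rational(-1, 30)), Mul(-190, Rational(1, 256)))) = Mul(-140, Add(Mul(-18, Rational(-1, 30)), Rational(-95, 128))) = Mul(-140, Add(Rational(3, 5), Rational(-95, 128))) = Mul(-140, Rational(-91, 640)) = Rational(637, 32)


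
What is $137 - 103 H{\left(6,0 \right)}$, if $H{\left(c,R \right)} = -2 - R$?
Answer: $343$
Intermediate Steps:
$137 - 103 H{\left(6,0 \right)} = 137 - 103 \left(-2 - 0\right) = 137 - 103 \left(-2 + 0\right) = 137 - -206 = 137 + 206 = 343$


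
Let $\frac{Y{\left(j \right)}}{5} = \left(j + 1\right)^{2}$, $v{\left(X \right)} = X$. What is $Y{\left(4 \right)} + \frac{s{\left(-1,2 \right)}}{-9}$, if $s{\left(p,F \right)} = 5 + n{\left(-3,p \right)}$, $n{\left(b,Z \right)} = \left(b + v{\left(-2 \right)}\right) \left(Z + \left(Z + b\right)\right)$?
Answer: $\frac{365}{3} \approx 121.67$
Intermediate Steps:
$n{\left(b,Z \right)} = \left(-2 + b\right) \left(b + 2 Z\right)$ ($n{\left(b,Z \right)} = \left(b - 2\right) \left(Z + \left(Z + b\right)\right) = \left(-2 + b\right) \left(b + 2 Z\right)$)
$Y{\left(j \right)} = 5 \left(1 + j\right)^{2}$ ($Y{\left(j \right)} = 5 \left(j + 1\right)^{2} = 5 \left(1 + j\right)^{2}$)
$s{\left(p,F \right)} = 20 - 10 p$ ($s{\left(p,F \right)} = 5 + \left(\left(-3\right)^{2} - 4 p - -6 + 2 p \left(-3\right)\right) = 5 + \left(9 - 4 p + 6 - 6 p\right) = 5 - \left(-15 + 10 p\right) = 20 - 10 p$)
$Y{\left(4 \right)} + \frac{s{\left(-1,2 \right)}}{-9} = 5 \left(1 + 4\right)^{2} + \frac{20 - -10}{-9} = 5 \cdot 5^{2} + \left(20 + 10\right) \left(- \frac{1}{9}\right) = 5 \cdot 25 + 30 \left(- \frac{1}{9}\right) = 125 - \frac{10}{3} = \frac{365}{3}$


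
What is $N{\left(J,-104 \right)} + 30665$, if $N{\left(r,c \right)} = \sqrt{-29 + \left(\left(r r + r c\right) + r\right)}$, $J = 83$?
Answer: $30665 + i \sqrt{1689} \approx 30665.0 + 41.097 i$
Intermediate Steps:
$N{\left(r,c \right)} = \sqrt{-29 + r + r^{2} + c r}$ ($N{\left(r,c \right)} = \sqrt{-29 + \left(\left(r^{2} + c r\right) + r\right)} = \sqrt{-29 + \left(r + r^{2} + c r\right)} = \sqrt{-29 + r + r^{2} + c r}$)
$N{\left(J,-104 \right)} + 30665 = \sqrt{-29 + 83 + 83^{2} - 8632} + 30665 = \sqrt{-29 + 83 + 6889 - 8632} + 30665 = \sqrt{-1689} + 30665 = i \sqrt{1689} + 30665 = 30665 + i \sqrt{1689}$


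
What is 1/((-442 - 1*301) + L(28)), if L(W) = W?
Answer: -1/715 ≈ -0.0013986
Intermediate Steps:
1/((-442 - 1*301) + L(28)) = 1/((-442 - 1*301) + 28) = 1/((-442 - 301) + 28) = 1/(-743 + 28) = 1/(-715) = -1/715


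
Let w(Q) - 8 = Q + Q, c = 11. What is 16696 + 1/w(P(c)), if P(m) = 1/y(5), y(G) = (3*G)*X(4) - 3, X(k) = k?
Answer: 7646825/458 ≈ 16696.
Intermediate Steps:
y(G) = -3 + 12*G (y(G) = (3*G)*4 - 3 = 12*G - 3 = -3 + 12*G)
P(m) = 1/57 (P(m) = 1/(-3 + 12*5) = 1/(-3 + 60) = 1/57)
w(Q) = 8 + 2*Q (w(Q) = 8 + (Q + Q) = 8 + 2*Q)
16696 + 1/w(P(c)) = 16696 + 1/(8 + 2*(1/57)) = 16696 + 1/(8 + 2/57) = 16696 + 1/(458/57) = 16696 + 57/458 = 7646825/458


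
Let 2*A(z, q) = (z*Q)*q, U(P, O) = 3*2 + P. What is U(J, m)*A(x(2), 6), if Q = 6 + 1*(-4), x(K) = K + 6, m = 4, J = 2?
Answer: 384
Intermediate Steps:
x(K) = 6 + K
Q = 2 (Q = 6 - 4 = 2)
U(P, O) = 6 + P
A(z, q) = q*z (A(z, q) = ((z*2)*q)/2 = ((2*z)*q)/2 = (2*q*z)/2 = q*z)
U(J, m)*A(x(2), 6) = (6 + 2)*(6*(6 + 2)) = 8*(6*8) = 8*48 = 384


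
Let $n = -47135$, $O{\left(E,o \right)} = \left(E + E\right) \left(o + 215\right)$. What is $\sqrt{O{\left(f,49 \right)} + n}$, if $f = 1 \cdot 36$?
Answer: $i \sqrt{28127} \approx 167.71 i$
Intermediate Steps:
$f = 36$
$O{\left(E,o \right)} = 2 E \left(215 + o\right)$
$\sqrt{O{\left(f,49 \right)} + n} = \sqrt{2 \cdot 36 \left(215 + 49\right) - 47135} = \sqrt{2 \cdot 36 \cdot 264 - 47135} = \sqrt{19008 - 47135} = \sqrt{-28127} = i \sqrt{28127}$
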